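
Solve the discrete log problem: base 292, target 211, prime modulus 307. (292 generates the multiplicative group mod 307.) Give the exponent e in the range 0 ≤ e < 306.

141

Baby-step giant-step with m = ceil(sqrt(306)) = 18.
Baby table (292^j mod 307 for j=0..17):
  0:1  1:292  2:225  3:2  4:277  5:143  6:4  7:247
  8:286  9:8  10:187  11:265  12:16  13:67  14:223  15:32
  16:134  17:139
Giant step factor: 292^(-18) ≡ 24 (mod 307).
Scan 211·24^i mod 307 for i = 0, 1, …:
  i=0: 211   i=1: 152   i=2: 271   i=3: 57
  i=4: 140   i=5: 290   i=6: 206   i=7: 32
Match at i=7, j=15: e = 7·18 + 15 = 141.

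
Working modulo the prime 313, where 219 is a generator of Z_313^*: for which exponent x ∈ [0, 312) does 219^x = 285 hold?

Baby-step giant-step with m = ceil(sqrt(312)) = 18.
Baby table (219^j mod 313 for j=0..17):
  0:1  1:219  2:72  3:118  4:176  5:45  6:152  7:110
  8:302  9:95  10:147  11:267  12:255  13:131  14:206  15:42
  16:121  17:207
Giant step factor: 219^(-18) ≡ 6 (mod 313).
Scan 285·6^i mod 313 for i = 0, 1, …:
  i=0: 285   i=1: 145   i=2: 244   i=3: 212
  i=4: 20   i=5: 120   i=6: 94   i=7: 251
  i=8: 254   i=9: 272     …   i=13: 74
  i=14: 131
Match at i=14, j=13: x = 14·18 + 13 = 265.

265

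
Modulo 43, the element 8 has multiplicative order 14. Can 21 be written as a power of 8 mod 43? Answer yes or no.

yes

⟨8⟩ has order 14; its elements mod 43 are {1, 2, 4, 8, 11, 16, 21, 22, 27, 32, 35, 39, 41, 42}.
21 is in this set.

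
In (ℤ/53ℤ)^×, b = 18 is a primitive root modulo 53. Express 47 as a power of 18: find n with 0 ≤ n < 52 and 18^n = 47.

Baby-step giant-step with m = ceil(sqrt(52)) = 8.
Baby table (18^j mod 53 for j=0..7):
  0:1  1:18  2:6  3:2  4:36  5:12  6:4  7:19
Giant step factor: 18^(-8) ≡ 42 (mod 53).
Scan 47·42^i mod 53 for i = 0, 1, …:
  i=0: 47   i=1: 13   i=2: 16   i=3: 36
Match at i=3, j=4: n = 3·8 + 4 = 28.

28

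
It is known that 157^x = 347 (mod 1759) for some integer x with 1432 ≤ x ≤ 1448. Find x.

1434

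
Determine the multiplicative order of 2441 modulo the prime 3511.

The order of 2441 must divide p − 1 = 3510 = 2 · 3^3 · 5 · 13.
Divisors: 1, 2, 3, 5, 6, 9, 10, 13, 15, 18, 26, 27, 30, 39, 45, 54, 65, 78, 90, 117, 130, 135, 195, 234, 270, 351, 390, 585, 702, 1170, 1755, 3510.
Check each in increasing order: 2441^1 ≡ 2441;  2441^2 ≡ 314;  2441^3 ≡ 1076;  2441^5 ≡ 808;  2441^6 ≡ 2657;  2441^9 ≡ 978;  2441^10 ≡ 3329;  2441^13 ≡ 784;  2441^15 ≡ 406;  2441^18 ≡ 1492;  2441^26 ≡ 231;  2441^27 ≡ 2111;  2441^30 ≡ 3330;  2441^39 ≡ 2043;  2441^45 ≡ 245;  2441^54 ≡ 862;  2441^65 ≡ 1459;  2441^78 ≡ 2781;  2441^90 ≡ 338;  2441^117 ≡ 785;  2441^130 ≡ 1015;  2441^135 ≡ 2057;  2441^195 ≡ 2754;  2441^234 ≡ 1800;  2441^270 ≡ 494;  2441^351 ≡ 1578;  2441^390 ≡ 756;  2441^585 ≡ 1.
Smallest exponent giving 1 is 585.

585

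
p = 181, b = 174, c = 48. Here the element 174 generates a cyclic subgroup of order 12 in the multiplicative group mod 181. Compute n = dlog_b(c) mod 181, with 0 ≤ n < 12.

Successive powers of 174 modulo 181:
  174^0=1  174^1=174  174^2=49  174^3=19  174^4=48
So 174^4 ≡ 48 (mod 181), giving n = 4.

4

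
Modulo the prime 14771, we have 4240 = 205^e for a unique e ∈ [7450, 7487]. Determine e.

7474

Compute 205^7450 mod 14771 = 12807, then multiply by 205 repeatedly:
  205^7450=12807  205^7451=10968  205^7452=3248  205^7453=1145  205^7454=13160
  205^7455=9478  205^7456=7989  205^7457=12935  205^7458=7666  205^7459=5804
  205^7460=8140  205^7461=14348  205^7462=1911  205^7463=7709  205^7464=14619
  205^7465=13153  205^7466=8043  205^7467=9234  205^7468=2282  205^7469=9909
  205^7470=7718  205^7471=1693  205^7472=7332  205^7473=11189  205^7474=4240
Found 4240 at exponent 7474.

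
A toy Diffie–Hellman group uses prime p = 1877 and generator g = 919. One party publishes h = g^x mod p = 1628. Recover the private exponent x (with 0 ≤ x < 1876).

Baby-step giant-step with m = ceil(sqrt(1876)) = 44.
Baby table (919^j mod 1877 for j=0..43):
  0:1  1:919  2:1788  3:797  4:413  5:393  6:783  7:686
  8:1639  9:887  10:535  11:1768  12:1187  13:316  14:1346  15:31
  16:334  17:995  18:306  19:1541  20:921  21:1749  22:619  23:130
  24:1219  25:1569  26:375  27:1134  28:411  29:432  30:961  31:969
  32:813  33:101  34:846  35:396  36:1663  37:419  38:276  39:249
  40:1714  41:363  42:1368  43:1479
Giant step factor: 919^(-44) ≡ 1328 (mod 1877).
Scan 1628·1328^i mod 1877 for i = 0, 1, …:
  i=0: 1628   i=1: 1557   i=2: 1119   i=3: 1325
  i=4: 851   i=5: 174   i=6: 201   i=7: 394
  i=8: 1426   i=9: 1712     …   i=21: 1048
  i=22: 887
Match at i=22, j=9: x = 22·44 + 9 = 977.

977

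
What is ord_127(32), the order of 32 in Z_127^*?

The order of 32 must divide p − 1 = 126 = 2 · 3^2 · 7.
Divisors: 1, 2, 3, 6, 7, 9, 14, 18, 21, 42, 63, 126.
Check each in increasing order: 32^1 ≡ 32;  32^2 ≡ 8;  32^3 ≡ 2;  32^6 ≡ 4;  32^7 ≡ 1.
Smallest exponent giving 1 is 7.

7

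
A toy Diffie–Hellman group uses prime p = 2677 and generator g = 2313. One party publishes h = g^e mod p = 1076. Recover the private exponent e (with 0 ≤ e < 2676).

Baby-step giant-step with m = ceil(sqrt(2676)) = 52.
Baby table (2313^j mod 2677 for j=0..51):
  0:1  1:2313  2:1323  3:288  4:2248  5:890  6:2634  7:2267
  8:2005  9:1001  10:2385  11:1885  12:1849  13:1568  14:2126  15:2466
  16:1848  17:1932  18:803  19:2178  20:2277  21:1042  22:846  23:2588
  24:272  25:41  26:1138  27:703  28:1100  29:1150  30:1689  31:914
  32:1929  33:1895  34:886  35:1413  36:2329  37:853  38:40  39:1502
  40:2057  41:812  42:1579  43:799  44:957  45:2339  46:2567  47:2562
  48:1705  49:444  50:1681  51:1149
Giant step factor: 2313^(-52) ≡ 2115 (mod 2677).
Scan 1076·2115^i mod 2677 for i = 0, 1, …:
  i=0: 1076   i=1: 290   i=2: 317   i=3: 1205
  i=4: 71   i=5: 253   i=6: 2372   i=7: 82
  i=8: 2102   i=9: 1910     …   i=45: 954
  i=46: 1929
Match at i=46, j=32: e = 46·52 + 32 = 2424.

2424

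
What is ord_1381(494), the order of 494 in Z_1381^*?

345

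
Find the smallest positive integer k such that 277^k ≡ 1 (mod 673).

The order of 277 must divide p − 1 = 672 = 2^5 · 3 · 7.
Divisors: 1, 2, 3, 4, 6, 7, 8, 12, 14, 16, 21, 24, 28, 32, 42, 48, 56, 84, 96, 112, 168, 224, 336, 672.
Check each in increasing order: 277^1 ≡ 277;  277^2 ≡ 7;  277^3 ≡ 593;  277^4 ≡ 49;  277^6 ≡ 343;  277^7 ≡ 118;  277^8 ≡ 382;  277^12 ≡ 547;  277^14 ≡ 464;  277^16 ≡ 556;  277^21 ≡ 239;  277^24 ≡ 397;  277^28 ≡ 609;  277^32 ≡ 229;  277^42 ≡ 589;  277^48 ≡ 127;  277^56 ≡ 58;  277^84 ≡ 326;  277^96 ≡ 650;  277^112 ≡ 672;  277^168 ≡ 615;  277^224 ≡ 1.
Smallest exponent giving 1 is 224.

224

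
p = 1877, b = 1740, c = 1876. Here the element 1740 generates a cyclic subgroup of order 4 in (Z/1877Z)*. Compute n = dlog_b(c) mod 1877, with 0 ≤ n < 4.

Successive powers of 1740 modulo 1877:
  1740^0=1  1740^1=1740  1740^2=1876
So 1740^2 ≡ 1876 (mod 1877), giving n = 2.

2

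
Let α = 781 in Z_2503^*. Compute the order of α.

834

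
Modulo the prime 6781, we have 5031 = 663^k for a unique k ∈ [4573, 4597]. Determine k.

Compute 663^4573 mod 6781 = 5408, then multiply by 663 repeatedly:
  663^4573=5408  663^4574=5136  663^4575=1106  663^4576=930  663^4577=6300
  663^4578=6585  663^4579=5672  663^4580=3862  663^4581=4069  663^4582=5690
  663^4583=2234  663^4584=2884  663^4585=6631  663^4586=2265  663^4587=3094
  663^4588=3460  663^4589=2002  663^4590=5031
Found 5031 at exponent 4590.

4590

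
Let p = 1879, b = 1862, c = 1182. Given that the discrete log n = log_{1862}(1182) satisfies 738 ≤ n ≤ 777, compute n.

Compute 1862^738 mod 1879 = 584, then multiply by 1862 repeatedly:
  1862^738=584  1862^739=1346  1862^740=1545  1862^741=41  1862^742=1182
Found 1182 at exponent 742.

742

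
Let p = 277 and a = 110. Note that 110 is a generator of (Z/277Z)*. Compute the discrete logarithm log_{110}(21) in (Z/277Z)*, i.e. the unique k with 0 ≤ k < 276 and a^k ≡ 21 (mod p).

126

Baby-step giant-step with m = ceil(sqrt(276)) = 17.
Baby table (110^j mod 277 for j=0..16):
  0:1  1:110  2:189  3:15  4:265  5:65  6:225  7:97
  8:144  9:51  10:70  11:221  12:211  13:219  14:268  15:118
  16:238
Giant step factor: 110^(-17) ≡ 119 (mod 277).
Scan 21·119^i mod 277 for i = 0, 1, …:
  i=0: 21   i=1: 6   i=2: 160   i=3: 204
  i=4: 177   i=5: 11   i=6: 201   i=7: 97
Match at i=7, j=7: k = 7·17 + 7 = 126.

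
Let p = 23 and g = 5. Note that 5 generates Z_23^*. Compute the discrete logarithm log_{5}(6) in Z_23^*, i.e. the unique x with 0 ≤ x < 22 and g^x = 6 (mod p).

18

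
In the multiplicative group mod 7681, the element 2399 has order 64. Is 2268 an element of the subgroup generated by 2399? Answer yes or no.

yes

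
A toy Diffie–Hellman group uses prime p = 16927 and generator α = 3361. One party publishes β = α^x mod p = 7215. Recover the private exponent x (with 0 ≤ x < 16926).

Baby-step giant-step with m = ceil(sqrt(16926)) = 131.
Baby table (3361^j mod 16927 for j=0..130):
  0:1  1:3361  2:6012  3:12421  4:4999  5:10055  6:8563  7:4343
  8:5749  9:8682  10:14981  11:10243  12:14132  13:490  14:4971  15:582
  16:9497  17:12022  18:1193  19:14901  20:12195  21:7128  22:5503  23:11299
  24:8678  25:1537  26:3122  27:15229  28:14348  29:15532  30:184  31:9052
  32:5953  33:319  34:5758  35:5077  36:1381  37:3543  38:8342  39:6350
  40:14330  41:5815  42:10457  43:5525  44:606  45:5526  46:3967  47:11538
  48:16388  49:16537  50:9516  51:8173  52:13859  53:13922  54:5614  55:11976
  56:15857  57:9181  58:16347  59:14152  60:2  61:6722  62:12024  63:7915
  64:9998  65:3183  66:199  67:8686  68:11498  69:437  70:13035  71:3559
  72:11337  73:980  74:9942  75:1164  76:2067  77:7117  78:2386  79:12875
  80:7463  81:14256  82:11006  83:5671  84:429  85:3074  86:6244  87:13531
  88:11769  89:14137  90:368  91:1177  92:11906  93:638  94:11516  95:10154
  96:2762  97:7086  98:16684  99:12700  100:11733  101:11630  102:3987  103:11050
  104:1212  105:11052  106:7934  107:6149  108:15849  109:16147  110:2105  111:16346
  112:10791  113:10917  114:11228  115:7025  116:14787  117:1435  118:15767  119:11377
  120:4  121:13444  122:7121  123:15830  124:3069  125:6366  126:398  127:445
  128:6069  129:874  130:9143
Giant step factor: 3361^(-131) ≡ 4183 (mod 16927).
Scan 7215·4183^i mod 16927 for i = 0, 1, …:
  i=0: 7215   i=1: 16431   i=2: 7253   i=3: 6115
  i=4: 2348   i=5: 4024   i=6: 6954   i=7: 7996
  i=8: 16443   i=9: 6668     …   i=43: 4772
  i=44: 4343
Match at i=44, j=7: x = 44·131 + 7 = 5771.

5771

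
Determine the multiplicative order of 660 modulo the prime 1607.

803

The order of 660 must divide p − 1 = 1606 = 2 · 11 · 73.
Divisors: 1, 2, 11, 22, 73, 146, 803, 1606.
Check each in increasing order: 660^1 ≡ 660;  660^2 ≡ 103;  660^11 ≡ 82;  660^22 ≡ 296;  660^73 ≡ 1082;  660^146 ≡ 828;  660^803 ≡ 1.
Smallest exponent giving 1 is 803.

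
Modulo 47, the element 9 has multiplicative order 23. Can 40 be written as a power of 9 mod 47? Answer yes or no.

no

40 ∈ ⟨9⟩ iff 40^23 ≡ 1 (mod 47), since |⟨9⟩| = 23.
40^23 mod 47 = 46.
Since 46 ≠ 1, 40 does not lie in the subgroup.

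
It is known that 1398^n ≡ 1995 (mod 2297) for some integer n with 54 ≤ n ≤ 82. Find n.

Compute 1398^54 mod 2297 = 504, then multiply by 1398 repeatedly:
  1398^54=504  1398^55=1710  1398^56=1700  1398^57=1502  1398^58=338
  1398^59=1639  1398^60=1213  1398^61=588  1398^62=1995
Found 1995 at exponent 62.

62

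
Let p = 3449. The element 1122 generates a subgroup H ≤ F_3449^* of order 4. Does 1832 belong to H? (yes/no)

1832 ∈ ⟨1122⟩ iff 1832^4 ≡ 1 (mod 3449), since |⟨1122⟩| = 4.
1832^4 mod 3449 = 3143.
Since 3143 ≠ 1, 1832 does not lie in the subgroup.

no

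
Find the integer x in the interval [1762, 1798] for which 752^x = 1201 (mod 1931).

1785

Compute 752^1762 mod 1931 = 1118, then multiply by 752 repeatedly:
  752^1762=1118  752^1763=751  752^1764=900  752^1765=950  752^1766=1861
  752^1767=1428  752^1768=220  752^1769=1305  752^1770=412  752^1771=864
  752^1772=912  752^1773=319  752^1774=444  752^1775=1756  752^1776=1639
  752^1777=550  752^1778=366  752^1779=1030  752^1780=229  752^1781=349
  752^1782=1763  752^1783=1110  752^1784=528  752^1785=1201
Found 1201 at exponent 1785.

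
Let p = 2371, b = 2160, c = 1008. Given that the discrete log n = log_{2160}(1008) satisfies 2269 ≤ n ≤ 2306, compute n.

2304

Compute 2160^2269 mod 2371 = 1022, then multiply by 2160 repeatedly:
  2160^2269=1022  2160^2270=119  2160^2271=972  2160^2272=1185  2160^2273=1291
  2160^2274=264  2160^2275=1200  2160^2276=497  2160^2277=1828  2160^2278=765
  2160^2279=2184  2160^2280=1521  2160^2281=1525  2160^2282=681  2160^2283=940
  2160^2284=824  2160^2285=1590  2160^2286=1192  2160^2287=2185  2160^2288=1310
  2160^2289=997  2160^2290=652  2160^2291=2317  2160^2292=1910  2160^2293=60
  2160^2294=1566  2160^2295=1514  2160^2296=631  2160^2297=2006  2160^2298=1143
  2160^2299=669  2160^2300=1101  2160^2301=47  2160^2302=1938  2160^2303=1265
  2160^2304=1008
Found 1008 at exponent 2304.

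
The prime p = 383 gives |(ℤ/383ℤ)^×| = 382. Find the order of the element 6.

The order of 6 must divide p − 1 = 382 = 2 · 191.
Divisors: 1, 2, 191, 382.
Check each in increasing order: 6^1 ≡ 6;  6^2 ≡ 36;  6^191 ≡ 1.
Smallest exponent giving 1 is 191.

191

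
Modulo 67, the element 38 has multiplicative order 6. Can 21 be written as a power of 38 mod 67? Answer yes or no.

no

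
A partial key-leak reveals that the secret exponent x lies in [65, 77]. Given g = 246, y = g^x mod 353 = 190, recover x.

Compute 246^65 mod 353 = 148, then multiply by 246 repeatedly:
  246^65=148  246^66=49  246^67=52  246^68=84  246^69=190
Found 190 at exponent 69.

69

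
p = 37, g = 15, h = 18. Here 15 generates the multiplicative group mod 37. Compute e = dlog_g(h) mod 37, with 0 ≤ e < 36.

29

Successive powers of 15 modulo 37:
  15^0=1  15^1=15  15^2=3  15^3=8  15^4=9  15^5=24
  15^6=27  15^7=35  15^8=7  15^9=31  15^10=21  15^11=19
  15^12=26  15^13=20  15^14=4  15^15=23  15^16=12  15^17=32
  15^18=36  15^19=22  15^20=34  15^21=29  15^22=28  15^23=13
  15^24=10  15^25=2  15^26=30  15^27=6  15^28=16  15^29=18
So 15^29 ≡ 18 (mod 37), giving e = 29.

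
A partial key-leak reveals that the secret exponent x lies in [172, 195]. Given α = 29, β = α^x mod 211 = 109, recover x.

Compute 29^172 mod 211 = 119, then multiply by 29 repeatedly:
  29^172=119  29^173=75  29^174=65  29^175=197  29^176=16
  29^177=42  29^178=163  29^179=85  29^180=144  29^181=167
  29^182=201  29^183=132  29^184=30  29^185=26  29^186=121
  29^187=133  29^188=59  29^189=23  29^190=34  29^191=142
  29^192=109
Found 109 at exponent 192.

192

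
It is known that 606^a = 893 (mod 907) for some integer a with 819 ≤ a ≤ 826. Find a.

825

Compute 606^819 mod 907 = 641, then multiply by 606 repeatedly:
  606^819=641  606^820=250  606^821=31  606^822=646  606^823=559
  606^824=443  606^825=893
Found 893 at exponent 825.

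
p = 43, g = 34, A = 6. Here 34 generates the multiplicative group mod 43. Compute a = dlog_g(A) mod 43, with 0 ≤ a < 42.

14

Successive powers of 34 modulo 43:
  34^0=1  34^1=34  34^2=38  34^3=2  34^4=25  34^5=33
  34^6=4  34^7=7  34^8=23  34^9=8  34^10=14  34^11=3
  34^12=16  34^13=28  34^14=6
So 34^14 ≡ 6 (mod 43), giving a = 14.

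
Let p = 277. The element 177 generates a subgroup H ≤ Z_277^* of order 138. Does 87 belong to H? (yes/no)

87 ∈ ⟨177⟩ iff 87^138 ≡ 1 (mod 277), since |⟨177⟩| = 138.
87^138 mod 277 = 1.
Since 1 = 1, 87 lies in the subgroup.

yes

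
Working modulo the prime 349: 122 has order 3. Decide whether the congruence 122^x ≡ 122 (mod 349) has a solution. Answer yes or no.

⟨122⟩ has order 3; its elements mod 349 are {1, 122, 226}.
122 is in this set.

yes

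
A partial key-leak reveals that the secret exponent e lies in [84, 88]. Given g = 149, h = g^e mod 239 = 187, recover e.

84

Compute 149^84 mod 239 = 187, then multiply by 149 repeatedly:
  149^84=187
Found 187 at exponent 84.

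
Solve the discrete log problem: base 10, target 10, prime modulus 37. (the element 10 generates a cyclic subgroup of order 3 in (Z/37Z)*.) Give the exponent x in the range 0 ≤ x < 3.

Successive powers of 10 modulo 37:
  10^0=1  10^1=10
So 10^1 ≡ 10 (mod 37), giving x = 1.

1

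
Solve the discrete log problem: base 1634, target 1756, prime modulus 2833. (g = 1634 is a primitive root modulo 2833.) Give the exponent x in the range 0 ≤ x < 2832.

1242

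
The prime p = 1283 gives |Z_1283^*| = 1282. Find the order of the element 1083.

The order of 1083 must divide p − 1 = 1282 = 2 · 641.
Divisors: 1, 2, 641, 1282.
Check each in increasing order: 1083^1 ≡ 1083;  1083^2 ≡ 227;  1083^641 ≡ 1.
Smallest exponent giving 1 is 641.

641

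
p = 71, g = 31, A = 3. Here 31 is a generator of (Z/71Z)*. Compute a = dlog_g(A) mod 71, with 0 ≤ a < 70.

66

Baby-step giant-step with m = ceil(sqrt(70)) = 9.
Baby table (31^j mod 71 for j=0..8):
  0:1  1:31  2:38  3:42  4:24  5:34  6:60  7:14
  8:8
Giant step factor: 31^(-9) ≡ 69 (mod 71).
Scan 3·69^i mod 71 for i = 0, 1, …:
  i=0: 3   i=1: 65   i=2: 12   i=3: 47
  i=4: 48   i=5: 46   i=6: 50   i=7: 42
Match at i=7, j=3: a = 7·9 + 3 = 66.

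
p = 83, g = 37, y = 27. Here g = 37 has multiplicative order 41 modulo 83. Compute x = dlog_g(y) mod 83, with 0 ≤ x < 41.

Successive powers of 37 modulo 83:
  37^0=1  37^1=37  37^2=41  37^3=23  37^4=21  37^5=30
  37^6=31  37^7=68  37^8=26  37^9=49  37^10=70  37^11=17
  37^12=48  37^13=33  37^14=59  37^15=25  37^16=12  37^17=29
  37^18=77  37^19=27
So 37^19 ≡ 27 (mod 83), giving x = 19.

19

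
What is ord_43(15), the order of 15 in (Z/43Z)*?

The order of 15 must divide p − 1 = 42 = 2 · 3 · 7.
Divisors: 1, 2, 3, 6, 7, 14, 21, 42.
Check each in increasing order: 15^1 ≡ 15;  15^2 ≡ 10;  15^3 ≡ 21;  15^6 ≡ 11;  15^7 ≡ 36;  15^14 ≡ 6;  15^21 ≡ 1.
Smallest exponent giving 1 is 21.

21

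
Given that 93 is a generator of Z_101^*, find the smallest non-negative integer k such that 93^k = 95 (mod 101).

40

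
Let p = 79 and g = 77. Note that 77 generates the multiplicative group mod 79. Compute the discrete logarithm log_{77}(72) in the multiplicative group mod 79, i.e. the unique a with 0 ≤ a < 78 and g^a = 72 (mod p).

62

Baby-step giant-step with m = ceil(sqrt(78)) = 9.
Baby table (77^j mod 79 for j=0..8):
  0:1  1:77  2:4  3:71  4:16  5:47  6:64  7:30
  8:19
Giant step factor: 77^(-9) ≡ 27 (mod 79).
Scan 72·27^i mod 79 for i = 0, 1, …:
  i=0: 72   i=1: 48   i=2: 32   i=3: 74
  i=4: 23   i=5: 68   i=6: 19
Match at i=6, j=8: a = 6·9 + 8 = 62.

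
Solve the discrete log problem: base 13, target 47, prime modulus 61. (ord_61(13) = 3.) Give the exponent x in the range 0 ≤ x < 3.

2

Successive powers of 13 modulo 61:
  13^0=1  13^1=13  13^2=47
So 13^2 ≡ 47 (mod 61), giving x = 2.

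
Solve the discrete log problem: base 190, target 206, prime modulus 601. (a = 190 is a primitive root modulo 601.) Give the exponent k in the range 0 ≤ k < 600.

Baby-step giant-step with m = ceil(sqrt(600)) = 25.
Baby table (190^j mod 601 for j=0..24):
  0:1  1:190  2:40  3:388  4:398  5:495  6:294  7:568
  8:341  9:483  10:418  11:88  12:493  13:515  14:488  15:166
  16:288  17:29  18:101  19:559  20:434  21:123  22:532  23:112
  24:245
Giant step factor: 190^(-25) ≡ 295 (mod 601).
Scan 206·295^i mod 601 for i = 0, 1, …:
  i=0: 206   i=1: 69   i=2: 522   i=3: 134
  i=4: 465   i=5: 147   i=6: 93   i=7: 390
  i=8: 259   i=9: 78   i=10: 172   i=11: 256
  i=12: 395   i=13: 532
Match at i=13, j=22: k = 13·25 + 22 = 347.

347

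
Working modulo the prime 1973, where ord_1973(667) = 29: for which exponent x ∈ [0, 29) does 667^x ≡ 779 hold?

Successive powers of 667 modulo 1973:
  667^0=1  667^1=667  667^2=964  667^3=1763  667^4=13  667^5=779
So 667^5 ≡ 779 (mod 1973), giving x = 5.

5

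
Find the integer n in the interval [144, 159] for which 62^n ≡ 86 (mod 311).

145

Compute 62^144 mod 311 = 192, then multiply by 62 repeatedly:
  62^144=192  62^145=86
Found 86 at exponent 145.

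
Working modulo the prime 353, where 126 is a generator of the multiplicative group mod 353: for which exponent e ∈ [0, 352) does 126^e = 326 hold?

91

Baby-step giant-step with m = ceil(sqrt(352)) = 19.
Baby table (126^j mod 353 for j=0..18):
  0:1  1:126  2:344  3:278  4:81  5:322  6:330  7:279
  8:207  9:313  10:255  11:7  12:176  13:290  14:181  15:214
  16:136  17:192  18:188
Giant step factor: 126^(-19) ≡ 229 (mod 353).
Scan 326·229^i mod 353 for i = 0, 1, …:
  i=0: 326   i=1: 171   i=2: 329   i=3: 152
  i=4: 214
Match at i=4, j=15: e = 4·19 + 15 = 91.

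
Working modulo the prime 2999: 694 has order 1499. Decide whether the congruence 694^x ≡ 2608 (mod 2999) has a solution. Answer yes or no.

2608 ∈ ⟨694⟩ iff 2608^1499 ≡ 1 (mod 2999), since |⟨694⟩| = 1499.
2608^1499 mod 2999 = 2998.
Since 2998 ≠ 1, 2608 does not lie in the subgroup.

no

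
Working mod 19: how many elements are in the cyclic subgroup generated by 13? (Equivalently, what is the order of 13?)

18

The order of 13 must divide p − 1 = 18 = 2 · 3^2.
Divisors: 1, 2, 3, 6, 9, 18.
Check each in increasing order: 13^1 ≡ 13;  13^2 ≡ 17;  13^3 ≡ 12;  13^6 ≡ 11;  13^9 ≡ 18;  13^18 ≡ 1.
Smallest exponent giving 1 is 18.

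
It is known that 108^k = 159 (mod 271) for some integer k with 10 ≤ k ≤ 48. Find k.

37

Compute 108^10 mod 271 = 77, then multiply by 108 repeatedly:
  108^10=77  108^11=186  108^12=34  108^13=149  108^14=103
  108^15=13  108^16=49  108^17=143  108^18=268  108^19=218
  108^20=238  108^21=230  108^22=179  108^23=91  108^24=72
  108^25=188  108^26=250  108^27=171  108^28=40  108^29=255
  108^30=169  108^31=95  108^32=233  108^33=232  108^34=124
  108^35=113  108^36=9  108^37=159
Found 159 at exponent 37.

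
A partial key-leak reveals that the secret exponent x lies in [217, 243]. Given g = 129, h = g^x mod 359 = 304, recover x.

223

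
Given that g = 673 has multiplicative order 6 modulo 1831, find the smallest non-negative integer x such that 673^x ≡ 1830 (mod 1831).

Successive powers of 673 modulo 1831:
  673^0=1  673^1=673  673^2=672  673^3=1830
So 673^3 ≡ 1830 (mod 1831), giving x = 3.

3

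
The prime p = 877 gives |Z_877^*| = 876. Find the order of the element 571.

The order of 571 must divide p − 1 = 876 = 2^2 · 3 · 73.
Divisors: 1, 2, 3, 4, 6, 12, 73, 146, 219, 292, 438, 876.
Check each in increasing order: 571^1 ≡ 571;  571^2 ≡ 674;  571^3 ≡ 728;  571^4 ≡ 867;  571^6 ≡ 276;  571^12 ≡ 754;  571^73 ≡ 282;  571^146 ≡ 594;  571^219 ≡ 1.
Smallest exponent giving 1 is 219.

219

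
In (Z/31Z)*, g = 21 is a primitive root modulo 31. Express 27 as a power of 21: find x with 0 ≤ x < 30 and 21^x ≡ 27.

Successive powers of 21 modulo 31:
  21^0=1  21^1=21  21^2=7  21^3=23  21^4=18  21^5=6
  21^6=2  21^7=11  21^8=14  21^9=15  21^10=5  21^11=12
  21^12=4  21^13=22  21^14=28  21^15=30  21^16=10  21^17=24
  21^18=8  21^19=13  21^20=25  21^21=29  21^22=20  21^23=17
  21^24=16  21^25=26  21^26=19  21^27=27
So 21^27 ≡ 27 (mod 31), giving x = 27.

27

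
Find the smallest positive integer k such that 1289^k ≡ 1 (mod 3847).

The order of 1289 must divide p − 1 = 3846 = 2 · 3 · 641.
Divisors: 1, 2, 3, 6, 641, 1282, 1923, 3846.
Check each in increasing order: 1289^1 ≡ 1289;  1289^2 ≡ 3464;  1289^3 ≡ 2576;  1289^6 ≡ 3548;  1289^641 ≡ 1.
Smallest exponent giving 1 is 641.

641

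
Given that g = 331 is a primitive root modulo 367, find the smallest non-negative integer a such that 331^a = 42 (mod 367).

Baby-step giant-step with m = ceil(sqrt(366)) = 20.
Baby table (331^j mod 367 for j=0..19):
  0:1  1:331  2:195  3:320  4:224  5:10  6:7  7:115
  8:264  9:38  10:100  11:70  12:49  13:71  14:13  15:266
  16:333  17:123  18:343  19:130
Giant step factor: 331^(-20) ≡ 121 (mod 367).
Scan 42·121^i mod 367 for i = 0, 1, …:
  i=0: 42   i=1: 311   i=2: 197   i=3: 349
  i=4: 24   i=5: 335   i=6: 165   i=7: 147
  i=8: 171   i=9: 139     …   i=13: 27
  i=14: 331
Match at i=14, j=1: a = 14·20 + 1 = 281.

281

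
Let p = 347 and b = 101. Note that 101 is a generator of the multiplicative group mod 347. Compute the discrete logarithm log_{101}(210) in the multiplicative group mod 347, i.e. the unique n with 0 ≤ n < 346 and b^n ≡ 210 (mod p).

203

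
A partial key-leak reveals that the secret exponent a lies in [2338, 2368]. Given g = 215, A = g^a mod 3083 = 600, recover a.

2349

Compute 215^2338 mod 3083 = 2921, then multiply by 215 repeatedly:
  215^2338=2921  215^2339=2166  215^2340=157  215^2341=2925  215^2342=3026
  215^2343=77  215^2344=1140  215^2345=1543  215^2346=1864  215^2347=3053
  215^2348=2799  215^2349=600
Found 600 at exponent 2349.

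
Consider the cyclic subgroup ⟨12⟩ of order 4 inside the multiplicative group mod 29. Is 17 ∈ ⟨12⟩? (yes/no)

yes

⟨12⟩ has order 4; its elements mod 29 are {1, 12, 17, 28}.
17 is in this set.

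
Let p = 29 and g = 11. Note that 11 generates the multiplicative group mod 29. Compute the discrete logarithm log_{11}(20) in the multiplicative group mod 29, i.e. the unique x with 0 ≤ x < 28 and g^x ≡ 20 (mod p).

Successive powers of 11 modulo 29:
  11^0=1  11^1=11  11^2=5  11^3=26  11^4=25  11^5=14
  11^6=9  11^7=12  11^8=16  11^9=2  11^10=22  11^11=10
  11^12=23  11^13=21  11^14=28  11^15=18  11^16=24  11^17=3
  11^18=4  11^19=15  11^20=20
So 11^20 ≡ 20 (mod 29), giving x = 20.

20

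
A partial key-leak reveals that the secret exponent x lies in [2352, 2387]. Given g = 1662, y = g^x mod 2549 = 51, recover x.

2385

Compute 1662^2352 mod 2549 = 2196, then multiply by 1662 repeatedly:
  1662^2352=2196  1662^2353=2133  1662^2354=1936  1662^2355=794  1662^2356=1795
  1662^2357=960  1662^2358=2395  1662^2359=1501  1662^2360=1740  1662^2361=1314
  1662^2362=1924  1662^2363=1242  1662^2364=2063  1662^2365=301  1662^2366=658
  1662^2367=75  1662^2368=2298  1662^2369=874  1662^2370=2207  1662^2371=23
  1662^2372=2540  1662^2373=336  1662^2374=201  1662^2375=143  1662^2376=609
  1662^2377=205  1662^2378=1693  1662^2379=2219  1662^2380=2124  1662^2381=2272
  1662^2382=995  1662^2383=1938  1662^2384=1569  1662^2385=51
Found 51 at exponent 2385.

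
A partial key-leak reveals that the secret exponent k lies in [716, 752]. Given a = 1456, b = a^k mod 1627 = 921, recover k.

Compute 1456^716 mod 1627 = 1376, then multiply by 1456 repeatedly:
  1456^716=1376  1456^717=619  1456^718=1533  1456^719=1431  1456^720=976
  1456^721=685  1456^722=9  1456^723=88  1456^724=1222  1456^725=921
Found 921 at exponent 725.

725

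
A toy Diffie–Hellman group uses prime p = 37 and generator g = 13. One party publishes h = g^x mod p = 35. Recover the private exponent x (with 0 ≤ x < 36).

5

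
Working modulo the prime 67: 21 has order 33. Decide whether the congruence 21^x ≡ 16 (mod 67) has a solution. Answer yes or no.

yes

16 ∈ ⟨21⟩ iff 16^33 ≡ 1 (mod 67), since |⟨21⟩| = 33.
16^33 mod 67 = 1.
Since 1 = 1, 16 lies in the subgroup.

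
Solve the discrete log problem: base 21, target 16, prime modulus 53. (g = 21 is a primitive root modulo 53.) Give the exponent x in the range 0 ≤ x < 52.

Baby-step giant-step with m = ceil(sqrt(52)) = 8.
Baby table (21^j mod 53 for j=0..7):
  0:1  1:21  2:17  3:39  4:24  5:27  6:37  7:35
Giant step factor: 21^(-8) ≡ 15 (mod 53).
Scan 16·15^i mod 53 for i = 0, 1, …:
  i=0: 16   i=1: 28   i=2: 49   i=3: 46
  i=4: 1
Match at i=4, j=0: x = 4·8 + 0 = 32.

32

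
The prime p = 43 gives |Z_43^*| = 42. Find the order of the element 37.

6

The order of 37 must divide p − 1 = 42 = 2 · 3 · 7.
Divisors: 1, 2, 3, 6, 7, 14, 21, 42.
Check each in increasing order: 37^1 ≡ 37;  37^2 ≡ 36;  37^3 ≡ 42;  37^6 ≡ 1.
Smallest exponent giving 1 is 6.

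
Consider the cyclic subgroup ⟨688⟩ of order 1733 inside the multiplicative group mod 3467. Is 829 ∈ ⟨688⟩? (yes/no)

yes

829 ∈ ⟨688⟩ iff 829^1733 ≡ 1 (mod 3467), since |⟨688⟩| = 1733.
829^1733 mod 3467 = 1.
Since 1 = 1, 829 lies in the subgroup.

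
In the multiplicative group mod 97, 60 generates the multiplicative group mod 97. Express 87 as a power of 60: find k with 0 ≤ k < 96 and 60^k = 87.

Baby-step giant-step with m = ceil(sqrt(96)) = 10.
Baby table (60^j mod 97 for j=0..9):
  0:1  1:60  2:11  3:78  4:24  5:82  6:70  7:29
  8:91  9:28
Giant step factor: 60^(-10) ≡ 72 (mod 97).
Scan 87·72^i mod 97 for i = 0, 1, …:
  i=0: 87   i=1: 56   i=2: 55   i=3: 80
  i=4: 37   i=5: 45   i=6: 39   i=7: 92
  i=8: 28
Match at i=8, j=9: k = 8·10 + 9 = 89.

89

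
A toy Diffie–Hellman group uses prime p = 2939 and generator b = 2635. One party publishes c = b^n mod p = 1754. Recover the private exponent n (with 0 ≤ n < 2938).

656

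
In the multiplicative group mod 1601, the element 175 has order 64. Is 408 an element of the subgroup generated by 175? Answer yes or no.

408 ∈ ⟨175⟩ iff 408^64 ≡ 1 (mod 1601), since |⟨175⟩| = 64.
408^64 mod 1601 = 1.
Since 1 = 1, 408 lies in the subgroup.

yes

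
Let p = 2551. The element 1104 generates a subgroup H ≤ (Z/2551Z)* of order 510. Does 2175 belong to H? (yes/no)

2175 ∈ ⟨1104⟩ iff 2175^510 ≡ 1 (mod 2551), since |⟨1104⟩| = 510.
2175^510 mod 2551 = 1.
Since 1 = 1, 2175 lies in the subgroup.

yes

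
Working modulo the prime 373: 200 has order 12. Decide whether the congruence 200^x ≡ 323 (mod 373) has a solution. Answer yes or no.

no

⟨200⟩ has order 12; its elements mod 373 are {1, 69, 88, 89, 104, 173, 200, 269, 284, 285, 304, 372}.
323 is not in this set.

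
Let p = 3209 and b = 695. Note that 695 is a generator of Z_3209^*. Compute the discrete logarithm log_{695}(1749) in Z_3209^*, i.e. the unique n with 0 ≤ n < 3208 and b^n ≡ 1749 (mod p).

418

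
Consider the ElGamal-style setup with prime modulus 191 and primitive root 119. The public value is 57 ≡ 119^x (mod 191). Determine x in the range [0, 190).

153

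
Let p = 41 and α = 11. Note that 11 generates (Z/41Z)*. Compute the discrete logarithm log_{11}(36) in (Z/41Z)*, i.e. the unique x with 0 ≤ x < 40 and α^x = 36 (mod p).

14

Successive powers of 11 modulo 41:
  11^0=1  11^1=11  11^2=39  11^3=19  11^4=4  11^5=3
  11^6=33  11^7=35  11^8=16  11^9=12  11^10=9  11^11=17
  11^12=23  11^13=7  11^14=36
So 11^14 ≡ 36 (mod 41), giving x = 14.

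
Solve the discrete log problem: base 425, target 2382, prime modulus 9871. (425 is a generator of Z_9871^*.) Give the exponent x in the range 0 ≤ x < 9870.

3388

Baby-step giant-step with m = ceil(sqrt(9870)) = 100.
Baby table (425^j mod 9871 for j=0..99):
  0:1  1:425  2:2947  3:8729  4:8200  5:537  6:1192  7:3179
  8:8619  9:934  10:2110  11:8360  12:9311  13:8775  14:8008  15:7776
  16:7886  17:5281  18:3708  19:6411  20:279  21:123  22:2920  23:7125
  24:7599  25:1758  26:6825  27:8422  28:6048  29:3940  30:6301  31:2884
  32:1696  33:217  34:3386  35:7755  36:8832  37:2620  38:7948  39:2018
  40:8744  41:4704  42:5258  43:3804  44:7727  45:6803  46:8943  47:440
  48:9322  49:3579  50:941  51:5085  52:9247  53:1317  54:6949  55:1896
  56:6249  57:526  58:6388  59:375  60:1439  61:9444  62:6074  63:5119
  64:3955  65:2805  66:7605  67:4308  68:4765  69:1570  70:5893  71:7162
  72:3582  73:2216  74:4055  75:5821  76:6175  77:8560  78:5472  79:5915
  80:6641  81:9190  82:6705  83:6777  84:7764  85:2786  86:9401  87:7541
  88:6721  89:3706  90:5561  91:4256  92:2407  93:6262  94:6051  95:5215
  96:5271  97:9329  98:6554  99:1828
Giant step factor: 425^(-100) ≡ 302 (mod 9871).
Scan 2382·302^i mod 9871 for i = 0, 1, …:
  i=0: 2382   i=1: 8652   i=2: 6960   i=3: 9268
  i=4: 5443   i=5: 5200   i=6: 911   i=7: 8605
  i=8: 2637   i=9: 6694     …   i=32: 3062
  i=33: 6721
Match at i=33, j=88: x = 33·100 + 88 = 3388.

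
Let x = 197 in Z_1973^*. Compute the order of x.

1972

The order of 197 must divide p − 1 = 1972 = 2^2 · 17 · 29.
Divisors: 1, 2, 4, 17, 29, 34, 58, 68, 116, 493, 986, 1972.
Check each in increasing order: 197^1 ≡ 197;  197^2 ≡ 1322;  197^4 ≡ 1579;  197^17 ≡ 1102;  197^29 ≡ 1848;  197^34 ≡ 1009;  197^58 ≡ 1814;  197^68 ≡ 13;  197^116 ≡ 1605;  197^493 ≡ 259;  197^986 ≡ 1972;  197^1972 ≡ 1.
Smallest exponent giving 1 is 1972.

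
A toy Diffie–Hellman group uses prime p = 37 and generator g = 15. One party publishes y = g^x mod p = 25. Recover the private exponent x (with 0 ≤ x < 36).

34

Successive powers of 15 modulo 37:
  15^0=1  15^1=15  15^2=3  15^3=8  15^4=9  15^5=24
  15^6=27  15^7=35  15^8=7  15^9=31  15^10=21  15^11=19
  15^12=26  15^13=20  15^14=4  15^15=23  15^16=12  15^17=32
  15^18=36  15^19=22  15^20=34  15^21=29  15^22=28  15^23=13
  15^24=10  15^25=2  15^26=30  15^27=6  15^28=16  15^29=18
  15^30=11  15^31=17  15^32=33  15^33=14  15^34=25
So 15^34 ≡ 25 (mod 37), giving x = 34.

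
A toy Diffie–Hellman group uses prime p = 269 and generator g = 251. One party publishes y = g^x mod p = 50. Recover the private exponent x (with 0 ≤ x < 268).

213

Baby-step giant-step with m = ceil(sqrt(268)) = 17.
Baby table (251^j mod 269 for j=0..16):
  0:1  1:251  2:55  3:86  4:66  5:157  6:133  7:27
  8:52  9:140  10:170  11:168  12:204  13:94  14:191  15:59
  16:14
Giant step factor: 251^(-17) ≡ 95 (mod 269).
Scan 50·95^i mod 269 for i = 0, 1, …:
  i=0: 50   i=1: 177   i=2: 137   i=3: 103
  i=4: 101   i=5: 180   i=6: 153   i=7: 9
  i=8: 48   i=9: 256   i=10: 110   i=11: 228
  i=12: 140
Match at i=12, j=9: x = 12·17 + 9 = 213.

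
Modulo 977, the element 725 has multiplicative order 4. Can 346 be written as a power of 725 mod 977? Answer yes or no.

no

346 ∈ ⟨725⟩ iff 346^4 ≡ 1 (mod 977), since |⟨725⟩| = 4.
346^4 mod 977 = 878.
Since 878 ≠ 1, 346 does not lie in the subgroup.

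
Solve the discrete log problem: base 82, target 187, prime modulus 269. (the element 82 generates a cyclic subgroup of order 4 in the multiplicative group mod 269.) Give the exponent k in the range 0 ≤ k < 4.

3

Successive powers of 82 modulo 269:
  82^0=1  82^1=82  82^2=268  82^3=187
So 82^3 ≡ 187 (mod 269), giving k = 3.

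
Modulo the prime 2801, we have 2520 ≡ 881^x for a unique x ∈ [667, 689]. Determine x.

Compute 881^667 mod 2801 = 95, then multiply by 881 repeatedly:
  881^667=95  881^668=2466  881^669=1771  881^670=94  881^671=1585
  881^672=1487  881^673=1980  881^674=2158  881^675=2120  881^676=2254
  881^677=2666  881^678=1508  881^679=874  881^680=2520
Found 2520 at exponent 680.

680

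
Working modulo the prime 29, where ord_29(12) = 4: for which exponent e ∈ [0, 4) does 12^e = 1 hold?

0

Successive powers of 12 modulo 29:
  12^0=1
So 12^0 ≡ 1 (mod 29), giving e = 0.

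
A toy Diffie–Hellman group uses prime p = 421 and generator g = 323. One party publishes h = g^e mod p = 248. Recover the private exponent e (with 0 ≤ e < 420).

413

Baby-step giant-step with m = ceil(sqrt(420)) = 21.
Baby table (323^j mod 421 for j=0..20):
  0:1  1:323  2:342  3:164  4:347  5:95  6:373  7:73
  8:3  9:127  10:184  11:71  12:199  13:285  14:277  15:219
  16:9  17:381  18:131  19:213  20:176
Giant step factor: 323^(-21) ≡ 162 (mod 421).
Scan 248·162^i mod 421 for i = 0, 1, …:
  i=0: 248   i=1: 181   i=2: 273   i=3: 21
  i=4: 34   i=5: 35   i=6: 197   i=7: 339
  i=8: 188   i=9: 144     …   i=18: 233
  i=19: 277
Match at i=19, j=14: e = 19·21 + 14 = 413.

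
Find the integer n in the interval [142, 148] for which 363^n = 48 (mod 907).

Compute 363^142 mod 907 = 240, then multiply by 363 repeatedly:
  363^142=240  363^143=48
Found 48 at exponent 143.

143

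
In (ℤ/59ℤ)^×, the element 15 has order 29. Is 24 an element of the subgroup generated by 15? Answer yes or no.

24 ∈ ⟨15⟩ iff 24^29 ≡ 1 (mod 59), since |⟨15⟩| = 29.
24^29 mod 59 = 58.
Since 58 ≠ 1, 24 does not lie in the subgroup.

no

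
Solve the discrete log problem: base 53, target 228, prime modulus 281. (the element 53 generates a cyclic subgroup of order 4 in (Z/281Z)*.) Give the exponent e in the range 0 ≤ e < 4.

3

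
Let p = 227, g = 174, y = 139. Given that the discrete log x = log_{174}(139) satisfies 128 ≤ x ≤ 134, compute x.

130

Compute 174^128 mod 227 = 23, then multiply by 174 repeatedly:
  174^128=23  174^129=143  174^130=139
Found 139 at exponent 130.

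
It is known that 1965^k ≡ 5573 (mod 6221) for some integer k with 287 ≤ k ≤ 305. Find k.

Compute 1965^287 mod 6221 = 4317, then multiply by 1965 repeatedly:
  1965^287=4317  1965^288=3682  1965^289=107  1965^290=4962  1965^291=2023
  1965^292=6197  1965^293=2608  1965^294=4837  1965^295=5238  1965^296=3136
  1965^297=3450  1965^298=4581  1965^299=6099  1965^300=2889  1965^301=3333
  1965^302=4853  1965^303=5573
Found 5573 at exponent 303.

303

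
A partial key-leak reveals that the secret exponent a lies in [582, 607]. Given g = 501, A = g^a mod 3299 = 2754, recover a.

583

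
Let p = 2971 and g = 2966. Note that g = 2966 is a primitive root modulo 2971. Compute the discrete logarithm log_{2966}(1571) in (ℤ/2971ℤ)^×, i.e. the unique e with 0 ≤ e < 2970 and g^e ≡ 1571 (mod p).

2744

Baby-step giant-step with m = ceil(sqrt(2970)) = 55.
Baby table (2966^j mod 2971 for j=0..54):
  0:1  1:2966  2:25  3:2846  4:625  5:2817  6:770  7:2092
  8:1424  9:1793  10:2919  11:260  12:1671  13:558  14:181  15:2066
  16:1554  17:1143  18:227  19:1836  20:2704  21:1335  22:2238  23:694
  24:2472  25:2495  26:2380  27:2955  28:80  29:2571  30:2000  31:1884
  32:2464  33:2535  34:2180  35:984  36:1022  37:832  38:1782  39:3
  40:2956  41:75  42:2596  43:1875  44:2509  45:2310  46:334  47:1301
  48:2408  49:2815  50:780  51:2042  52:1674  53:543  54:256
Giant step factor: 2966^(-55) ≡ 2718 (mod 2971).
Scan 1571·2718^i mod 2971 for i = 0, 1, …:
  i=0: 1571   i=1: 651   i=2: 1673   i=3: 1584
  i=4: 333   i=5: 1910   i=6: 1043   i=7: 540
  i=8: 46   i=9: 246     …   i=48: 623
  i=49: 2815
Match at i=49, j=49: e = 49·55 + 49 = 2744.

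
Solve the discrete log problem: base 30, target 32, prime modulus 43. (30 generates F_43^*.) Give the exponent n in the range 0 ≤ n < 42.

39

Baby-step giant-step with m = ceil(sqrt(42)) = 7.
Baby table (30^j mod 43 for j=0..6):
  0:1  1:30  2:40  3:39  4:9  5:12  6:16
Giant step factor: 30^(-7) ≡ 37 (mod 43).
Scan 32·37^i mod 43 for i = 0, 1, …:
  i=0: 32   i=1: 23   i=2: 34   i=3: 11
  i=4: 20   i=5: 9
Match at i=5, j=4: n = 5·7 + 4 = 39.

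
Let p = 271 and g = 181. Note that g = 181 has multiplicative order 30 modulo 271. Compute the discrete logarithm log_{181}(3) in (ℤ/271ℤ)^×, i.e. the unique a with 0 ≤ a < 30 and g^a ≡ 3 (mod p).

29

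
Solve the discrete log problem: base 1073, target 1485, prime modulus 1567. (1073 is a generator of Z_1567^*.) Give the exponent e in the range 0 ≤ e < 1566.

1481

Baby-step giant-step with m = ceil(sqrt(1566)) = 40.
Baby table (1073^j mod 1567 for j=0..39):
  0:1  1:1073  2:1151  3:227  4:686  5:1155  6:1385  7:589
  8:496  9:995  10:508  11:1335  12:217  13:925  14:614  15:682
  16:1564  17:1482  18:1248  19:886  20:1076  21:1236  22:546  23:1367
  24:79  25:149  26:43  27:696  28:916  29:359  30:1292  31:1088
  32:9  33:255  34:957  35:476  36:1473  37:993  38:1496  39:600
Giant step factor: 1073^(-40) ≡ 562 (mod 1567).
Scan 1485·562^i mod 1567 for i = 0, 1, …:
  i=0: 1485   i=1: 926   i=2: 168   i=3: 396
  i=4: 38   i=5: 985   i=6: 419   i=7: 428
  i=8: 785   i=9: 843     …   i=36: 1120
  i=37: 1073
Match at i=37, j=1: e = 37·40 + 1 = 1481.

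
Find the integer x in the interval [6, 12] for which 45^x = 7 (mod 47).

12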